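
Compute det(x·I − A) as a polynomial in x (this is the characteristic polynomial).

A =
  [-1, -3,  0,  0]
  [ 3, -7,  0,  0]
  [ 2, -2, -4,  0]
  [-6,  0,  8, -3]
x^4 + 15*x^3 + 84*x^2 + 208*x + 192

Expanding det(x·I − A) (e.g. by cofactor expansion or by noting that A is similar to its Jordan form J, which has the same characteristic polynomial as A) gives
  χ_A(x) = x^4 + 15*x^3 + 84*x^2 + 208*x + 192
which factors as (x + 3)*(x + 4)^3. The eigenvalues (with algebraic multiplicities) are λ = -4 with multiplicity 3, λ = -3 with multiplicity 1.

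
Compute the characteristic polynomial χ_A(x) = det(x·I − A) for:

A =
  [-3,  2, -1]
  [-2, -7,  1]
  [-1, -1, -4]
x^3 + 14*x^2 + 65*x + 100

Expanding det(x·I − A) (e.g. by cofactor expansion or by noting that A is similar to its Jordan form J, which has the same characteristic polynomial as A) gives
  χ_A(x) = x^3 + 14*x^2 + 65*x + 100
which factors as (x + 4)*(x + 5)^2. The eigenvalues (with algebraic multiplicities) are λ = -5 with multiplicity 2, λ = -4 with multiplicity 1.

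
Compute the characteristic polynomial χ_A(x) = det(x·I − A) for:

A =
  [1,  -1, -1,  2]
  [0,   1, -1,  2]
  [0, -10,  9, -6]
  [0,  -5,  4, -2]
x^4 - 9*x^3 + 21*x^2 - 19*x + 6

Expanding det(x·I − A) (e.g. by cofactor expansion or by noting that A is similar to its Jordan form J, which has the same characteristic polynomial as A) gives
  χ_A(x) = x^4 - 9*x^3 + 21*x^2 - 19*x + 6
which factors as (x - 6)*(x - 1)^3. The eigenvalues (with algebraic multiplicities) are λ = 1 with multiplicity 3, λ = 6 with multiplicity 1.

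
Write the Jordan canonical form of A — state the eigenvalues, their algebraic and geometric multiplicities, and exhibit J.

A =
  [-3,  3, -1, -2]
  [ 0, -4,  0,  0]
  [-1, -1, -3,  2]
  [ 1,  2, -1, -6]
J_2(-4) ⊕ J_2(-4)

The characteristic polynomial is
  det(x·I − A) = x^4 + 16*x^3 + 96*x^2 + 256*x + 256 = (x + 4)^4

Eigenvalues and multiplicities (the geometric multiplicity of λ is n − rank(A − λI), which equals the number of Jordan blocks for λ):
  λ = -4: algebraic multiplicity = 4, geometric multiplicity = 2

Determining the block sizes for each eigenvalue:
  λ = -4: with am = 4 and gm = 2, the partition is not yet determined (e.g. several partitions of 4 into 2 parts exist). Let N = A − (-4)·I. Computing rank(N^1) = 2, rank(N^2) = 0; the number of blocks of size ≥ j is rank(N^{j−1}) − rank(N^j), giving [2, 2]. So we have 2 block(s) of size 2 → block sizes [2, 2]

Assembling the blocks gives a Jordan form
J =
  [-4,  1,  0,  0]
  [ 0, -4,  0,  0]
  [ 0,  0, -4,  1]
  [ 0,  0,  0, -4]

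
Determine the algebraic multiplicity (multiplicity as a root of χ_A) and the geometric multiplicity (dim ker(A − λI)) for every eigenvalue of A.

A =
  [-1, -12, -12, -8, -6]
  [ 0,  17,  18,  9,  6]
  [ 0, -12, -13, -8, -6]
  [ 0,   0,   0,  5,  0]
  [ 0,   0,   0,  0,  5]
λ = -1: alg = 2, geom = 2; λ = 5: alg = 3, geom = 2

Step 1 — factor the characteristic polynomial to read off the algebraic multiplicities:
  χ_A(x) = (x - 5)^3*(x + 1)^2

Step 2 — compute geometric multiplicities via the rank-nullity identity g(λ) = n − rank(A − λI):
  rank(A − (-1)·I) = 3, so dim ker(A − (-1)·I) = n − 3 = 2
  rank(A − (5)·I) = 3, so dim ker(A − (5)·I) = n − 3 = 2

Summary:
  λ = -1: algebraic multiplicity = 2, geometric multiplicity = 2
  λ = 5: algebraic multiplicity = 3, geometric multiplicity = 2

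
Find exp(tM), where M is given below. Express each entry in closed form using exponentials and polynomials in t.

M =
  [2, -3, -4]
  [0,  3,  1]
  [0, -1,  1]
e^{tM} =
  [exp(2*t), t^2*exp(2*t)/2 - 3*t*exp(2*t), t^2*exp(2*t)/2 - 4*t*exp(2*t)]
  [0, t*exp(2*t) + exp(2*t), t*exp(2*t)]
  [0, -t*exp(2*t), -t*exp(2*t) + exp(2*t)]

Strategy: write M = P · J · P⁻¹ where J is a Jordan canonical form, so e^{tM} = P · e^{tJ} · P⁻¹, and e^{tJ} can be computed block-by-block.

M has Jordan form
J =
  [2, 1, 0]
  [0, 2, 1]
  [0, 0, 2]
(up to reordering of blocks).

Per-block formulas:
  For a 3×3 Jordan block J_3(2): exp(t · J_3(2)) = e^(2t)·(I + t·N + (t^2/2)·N^2), where N is the 3×3 nilpotent shift.

After assembling e^{tJ} and conjugating by P, we get:

e^{tM} =
  [exp(2*t), t^2*exp(2*t)/2 - 3*t*exp(2*t), t^2*exp(2*t)/2 - 4*t*exp(2*t)]
  [0, t*exp(2*t) + exp(2*t), t*exp(2*t)]
  [0, -t*exp(2*t), -t*exp(2*t) + exp(2*t)]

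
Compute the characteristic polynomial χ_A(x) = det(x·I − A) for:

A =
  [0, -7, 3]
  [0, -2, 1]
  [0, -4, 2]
x^3

Expanding det(x·I − A) (e.g. by cofactor expansion or by noting that A is similar to its Jordan form J, which has the same characteristic polynomial as A) gives
  χ_A(x) = x^3
which factors as x^3. The eigenvalues (with algebraic multiplicities) are λ = 0 with multiplicity 3.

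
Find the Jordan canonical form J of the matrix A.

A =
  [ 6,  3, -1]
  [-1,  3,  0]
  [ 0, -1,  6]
J_3(5)

The characteristic polynomial is
  det(x·I − A) = x^3 - 15*x^2 + 75*x - 125 = (x - 5)^3

Eigenvalues and multiplicities (the geometric multiplicity of λ is n − rank(A − λI), which equals the number of Jordan blocks for λ):
  λ = 5: algebraic multiplicity = 3, geometric multiplicity = 1

Determining the block sizes for each eigenvalue:
  λ = 5: one block (gm = 1), so the single block has size am = 3 → block sizes [3]

Assembling the blocks gives a Jordan form
J =
  [5, 1, 0]
  [0, 5, 1]
  [0, 0, 5]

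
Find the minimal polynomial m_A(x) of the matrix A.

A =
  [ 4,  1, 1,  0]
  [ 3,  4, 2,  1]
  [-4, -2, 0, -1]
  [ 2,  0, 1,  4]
x^2 - 6*x + 9

The characteristic polynomial is χ_A(x) = (x - 3)^4, so the eigenvalues are known. The minimal polynomial is
  m_A(x) = Π_λ (x − λ)^{k_λ}
where k_λ is the size of the *largest* Jordan block for λ (equivalently, the smallest k with (A − λI)^k v = 0 for every generalised eigenvector v of λ).

  λ = 3: largest Jordan block has size 2, contributing (x − 3)^2

So m_A(x) = (x - 3)^2 = x^2 - 6*x + 9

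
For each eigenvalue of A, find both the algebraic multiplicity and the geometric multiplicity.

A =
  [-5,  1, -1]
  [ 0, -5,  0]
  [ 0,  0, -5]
λ = -5: alg = 3, geom = 2

Step 1 — factor the characteristic polynomial to read off the algebraic multiplicities:
  χ_A(x) = (x + 5)^3

Step 2 — compute geometric multiplicities via the rank-nullity identity g(λ) = n − rank(A − λI):
  rank(A − (-5)·I) = 1, so dim ker(A − (-5)·I) = n − 1 = 2

Summary:
  λ = -5: algebraic multiplicity = 3, geometric multiplicity = 2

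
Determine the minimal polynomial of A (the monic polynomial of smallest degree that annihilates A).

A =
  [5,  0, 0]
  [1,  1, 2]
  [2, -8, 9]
x^2 - 10*x + 25

The characteristic polynomial is χ_A(x) = (x - 5)^3, so the eigenvalues are known. The minimal polynomial is
  m_A(x) = Π_λ (x − λ)^{k_λ}
where k_λ is the size of the *largest* Jordan block for λ (equivalently, the smallest k with (A − λI)^k v = 0 for every generalised eigenvector v of λ).

  λ = 5: largest Jordan block has size 2, contributing (x − 5)^2

So m_A(x) = (x - 5)^2 = x^2 - 10*x + 25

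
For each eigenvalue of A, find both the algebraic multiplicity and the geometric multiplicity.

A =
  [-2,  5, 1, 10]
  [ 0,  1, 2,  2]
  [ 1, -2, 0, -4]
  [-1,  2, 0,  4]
λ = 0: alg = 1, geom = 1; λ = 1: alg = 3, geom = 1

Step 1 — factor the characteristic polynomial to read off the algebraic multiplicities:
  χ_A(x) = x*(x - 1)^3

Step 2 — compute geometric multiplicities via the rank-nullity identity g(λ) = n − rank(A − λI):
  rank(A − (0)·I) = 3, so dim ker(A − (0)·I) = n − 3 = 1
  rank(A − (1)·I) = 3, so dim ker(A − (1)·I) = n − 3 = 1

Summary:
  λ = 0: algebraic multiplicity = 1, geometric multiplicity = 1
  λ = 1: algebraic multiplicity = 3, geometric multiplicity = 1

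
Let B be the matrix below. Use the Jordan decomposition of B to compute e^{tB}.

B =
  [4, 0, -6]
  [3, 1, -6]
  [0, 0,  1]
e^{tB} =
  [exp(4*t), 0, -2*exp(4*t) + 2*exp(t)]
  [exp(4*t) - exp(t), exp(t), -2*exp(4*t) + 2*exp(t)]
  [0, 0, exp(t)]

Strategy: write B = P · J · P⁻¹ where J is a Jordan canonical form, so e^{tB} = P · e^{tJ} · P⁻¹, and e^{tJ} can be computed block-by-block.

B has Jordan form
J =
  [1, 0, 0]
  [0, 1, 0]
  [0, 0, 4]
(up to reordering of blocks).

Per-block formulas:
  For a 1×1 block at λ = 1: exp(t · [1]) = [e^(1t)].
  For a 1×1 block at λ = 4: exp(t · [4]) = [e^(4t)].

After assembling e^{tJ} and conjugating by P, we get:

e^{tB} =
  [exp(4*t), 0, -2*exp(4*t) + 2*exp(t)]
  [exp(4*t) - exp(t), exp(t), -2*exp(4*t) + 2*exp(t)]
  [0, 0, exp(t)]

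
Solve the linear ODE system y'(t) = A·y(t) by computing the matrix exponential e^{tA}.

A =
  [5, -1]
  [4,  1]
e^{tA} =
  [2*t*exp(3*t) + exp(3*t), -t*exp(3*t)]
  [4*t*exp(3*t), -2*t*exp(3*t) + exp(3*t)]

Strategy: write A = P · J · P⁻¹ where J is a Jordan canonical form, so e^{tA} = P · e^{tJ} · P⁻¹, and e^{tJ} can be computed block-by-block.

A has Jordan form
J =
  [3, 1]
  [0, 3]
(up to reordering of blocks).

Per-block formulas:
  For a 2×2 Jordan block J_2(3): exp(t · J_2(3)) = e^(3t)·(I + t·N), where N is the 2×2 nilpotent shift.

After assembling e^{tJ} and conjugating by P, we get:

e^{tA} =
  [2*t*exp(3*t) + exp(3*t), -t*exp(3*t)]
  [4*t*exp(3*t), -2*t*exp(3*t) + exp(3*t)]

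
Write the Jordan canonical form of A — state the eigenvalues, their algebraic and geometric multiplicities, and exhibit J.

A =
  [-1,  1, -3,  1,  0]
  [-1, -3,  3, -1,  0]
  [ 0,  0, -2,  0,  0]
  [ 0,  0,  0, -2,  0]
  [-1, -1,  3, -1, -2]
J_2(-2) ⊕ J_1(-2) ⊕ J_1(-2) ⊕ J_1(-2)

The characteristic polynomial is
  det(x·I − A) = x^5 + 10*x^4 + 40*x^3 + 80*x^2 + 80*x + 32 = (x + 2)^5

Eigenvalues and multiplicities (the geometric multiplicity of λ is n − rank(A − λI), which equals the number of Jordan blocks for λ):
  λ = -2: algebraic multiplicity = 5, geometric multiplicity = 4

Determining the block sizes for each eigenvalue:
  λ = -2: 4 blocks summing to 5 forces exactly one block of size 2 and the rest size 1 → block sizes [2, 1, 1, 1]

Assembling the blocks gives a Jordan form
J =
  [-2,  1,  0,  0,  0]
  [ 0, -2,  0,  0,  0]
  [ 0,  0, -2,  0,  0]
  [ 0,  0,  0, -2,  0]
  [ 0,  0,  0,  0, -2]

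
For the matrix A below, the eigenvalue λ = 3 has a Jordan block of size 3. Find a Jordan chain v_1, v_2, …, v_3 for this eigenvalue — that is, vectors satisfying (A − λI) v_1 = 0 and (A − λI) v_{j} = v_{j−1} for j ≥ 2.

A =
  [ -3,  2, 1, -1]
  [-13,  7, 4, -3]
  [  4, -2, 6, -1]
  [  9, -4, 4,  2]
A Jordan chain for λ = 3 of length 3:
v_1 = (5, 15, 5, 5)ᵀ
v_2 = (-6, -13, 4, 9)ᵀ
v_3 = (1, 0, 0, 0)ᵀ

Let N = A − (3)·I. We want v_3 with N^3 v_3 = 0 but N^2 v_3 ≠ 0; then v_{j-1} := N · v_j for j = 3, …, 2.

Pick v_3 = (1, 0, 0, 0)ᵀ.
Then v_2 = N · v_3 = (-6, -13, 4, 9)ᵀ.
Then v_1 = N · v_2 = (5, 15, 5, 5)ᵀ.

Sanity check: (A − (3)·I) v_1 = (0, 0, 0, 0)ᵀ = 0. ✓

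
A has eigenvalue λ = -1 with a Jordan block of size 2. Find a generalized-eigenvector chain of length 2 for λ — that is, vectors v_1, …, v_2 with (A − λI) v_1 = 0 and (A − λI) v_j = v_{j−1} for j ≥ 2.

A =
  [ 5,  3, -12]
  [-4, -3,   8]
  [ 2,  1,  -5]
A Jordan chain for λ = -1 of length 2:
v_1 = (6, -4, 2)ᵀ
v_2 = (1, 0, 0)ᵀ

Let N = A − (-1)·I. We want v_2 with N^2 v_2 = 0 but N^1 v_2 ≠ 0; then v_{j-1} := N · v_j for j = 2, …, 2.

Pick v_2 = (1, 0, 0)ᵀ.
Then v_1 = N · v_2 = (6, -4, 2)ᵀ.

Sanity check: (A − (-1)·I) v_1 = (0, 0, 0)ᵀ = 0. ✓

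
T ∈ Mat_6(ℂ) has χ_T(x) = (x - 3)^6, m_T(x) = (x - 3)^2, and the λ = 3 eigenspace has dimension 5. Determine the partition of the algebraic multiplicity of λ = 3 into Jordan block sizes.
Block sizes for λ = 3: [2, 1, 1, 1, 1]

Step 1 — from the characteristic polynomial, algebraic multiplicity of λ = 3 is 6. From dim ker(T − (3)·I) = 5, there are exactly 5 Jordan blocks for λ = 3.
Step 2 — from the minimal polynomial, the factor (x − 3)^2 tells us the largest block for λ = 3 has size 2.
Step 3 — with total size 6, 5 blocks, and largest block 2, the block sizes (in nonincreasing order) are [2, 1, 1, 1, 1].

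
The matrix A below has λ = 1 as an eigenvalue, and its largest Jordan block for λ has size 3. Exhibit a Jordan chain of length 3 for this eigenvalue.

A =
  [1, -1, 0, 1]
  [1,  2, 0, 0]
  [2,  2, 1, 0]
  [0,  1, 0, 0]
A Jordan chain for λ = 1 of length 3:
v_1 = (-1, 1, 2, 1)ᵀ
v_2 = (0, 1, 2, 0)ᵀ
v_3 = (1, 0, 0, 0)ᵀ

Let N = A − (1)·I. We want v_3 with N^3 v_3 = 0 but N^2 v_3 ≠ 0; then v_{j-1} := N · v_j for j = 3, …, 2.

Pick v_3 = (1, 0, 0, 0)ᵀ.
Then v_2 = N · v_3 = (0, 1, 2, 0)ᵀ.
Then v_1 = N · v_2 = (-1, 1, 2, 1)ᵀ.

Sanity check: (A − (1)·I) v_1 = (0, 0, 0, 0)ᵀ = 0. ✓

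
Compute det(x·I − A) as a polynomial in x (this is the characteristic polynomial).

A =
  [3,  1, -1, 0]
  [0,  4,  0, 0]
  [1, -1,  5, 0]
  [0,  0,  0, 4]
x^4 - 16*x^3 + 96*x^2 - 256*x + 256

Expanding det(x·I − A) (e.g. by cofactor expansion or by noting that A is similar to its Jordan form J, which has the same characteristic polynomial as A) gives
  χ_A(x) = x^4 - 16*x^3 + 96*x^2 - 256*x + 256
which factors as (x - 4)^4. The eigenvalues (with algebraic multiplicities) are λ = 4 with multiplicity 4.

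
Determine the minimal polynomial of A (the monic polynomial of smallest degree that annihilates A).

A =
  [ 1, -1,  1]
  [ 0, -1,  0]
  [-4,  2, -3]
x^2 + 2*x + 1

The characteristic polynomial is χ_A(x) = (x + 1)^3, so the eigenvalues are known. The minimal polynomial is
  m_A(x) = Π_λ (x − λ)^{k_λ}
where k_λ is the size of the *largest* Jordan block for λ (equivalently, the smallest k with (A − λI)^k v = 0 for every generalised eigenvector v of λ).

  λ = -1: largest Jordan block has size 2, contributing (x + 1)^2

So m_A(x) = (x + 1)^2 = x^2 + 2*x + 1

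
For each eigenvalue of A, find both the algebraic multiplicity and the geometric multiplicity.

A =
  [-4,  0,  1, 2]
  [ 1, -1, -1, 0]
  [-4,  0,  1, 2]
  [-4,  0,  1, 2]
λ = -1: alg = 2, geom = 2; λ = 0: alg = 2, geom = 2

Step 1 — factor the characteristic polynomial to read off the algebraic multiplicities:
  χ_A(x) = x^2*(x + 1)^2

Step 2 — compute geometric multiplicities via the rank-nullity identity g(λ) = n − rank(A − λI):
  rank(A − (-1)·I) = 2, so dim ker(A − (-1)·I) = n − 2 = 2
  rank(A − (0)·I) = 2, so dim ker(A − (0)·I) = n − 2 = 2

Summary:
  λ = -1: algebraic multiplicity = 2, geometric multiplicity = 2
  λ = 0: algebraic multiplicity = 2, geometric multiplicity = 2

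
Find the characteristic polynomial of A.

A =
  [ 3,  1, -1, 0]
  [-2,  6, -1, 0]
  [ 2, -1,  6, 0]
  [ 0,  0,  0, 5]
x^4 - 20*x^3 + 150*x^2 - 500*x + 625

Expanding det(x·I − A) (e.g. by cofactor expansion or by noting that A is similar to its Jordan form J, which has the same characteristic polynomial as A) gives
  χ_A(x) = x^4 - 20*x^3 + 150*x^2 - 500*x + 625
which factors as (x - 5)^4. The eigenvalues (with algebraic multiplicities) are λ = 5 with multiplicity 4.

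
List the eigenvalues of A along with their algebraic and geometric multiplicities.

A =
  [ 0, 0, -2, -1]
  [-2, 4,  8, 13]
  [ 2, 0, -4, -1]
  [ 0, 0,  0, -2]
λ = -2: alg = 3, geom = 2; λ = 4: alg = 1, geom = 1

Step 1 — factor the characteristic polynomial to read off the algebraic multiplicities:
  χ_A(x) = (x - 4)*(x + 2)^3

Step 2 — compute geometric multiplicities via the rank-nullity identity g(λ) = n − rank(A − λI):
  rank(A − (-2)·I) = 2, so dim ker(A − (-2)·I) = n − 2 = 2
  rank(A − (4)·I) = 3, so dim ker(A − (4)·I) = n − 3 = 1

Summary:
  λ = -2: algebraic multiplicity = 3, geometric multiplicity = 2
  λ = 4: algebraic multiplicity = 1, geometric multiplicity = 1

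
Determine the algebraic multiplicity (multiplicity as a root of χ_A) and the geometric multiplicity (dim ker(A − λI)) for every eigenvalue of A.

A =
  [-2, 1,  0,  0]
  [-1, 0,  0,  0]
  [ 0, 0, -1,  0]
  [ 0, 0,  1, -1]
λ = -1: alg = 4, geom = 2

Step 1 — factor the characteristic polynomial to read off the algebraic multiplicities:
  χ_A(x) = (x + 1)^4

Step 2 — compute geometric multiplicities via the rank-nullity identity g(λ) = n − rank(A − λI):
  rank(A − (-1)·I) = 2, so dim ker(A − (-1)·I) = n − 2 = 2

Summary:
  λ = -1: algebraic multiplicity = 4, geometric multiplicity = 2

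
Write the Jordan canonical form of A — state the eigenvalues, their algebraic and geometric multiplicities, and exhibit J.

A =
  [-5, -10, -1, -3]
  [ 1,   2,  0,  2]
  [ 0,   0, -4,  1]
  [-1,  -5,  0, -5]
J_3(-3) ⊕ J_1(-3)

The characteristic polynomial is
  det(x·I − A) = x^4 + 12*x^3 + 54*x^2 + 108*x + 81 = (x + 3)^4

Eigenvalues and multiplicities (the geometric multiplicity of λ is n − rank(A − λI), which equals the number of Jordan blocks for λ):
  λ = -3: algebraic multiplicity = 4, geometric multiplicity = 2

Determining the block sizes for each eigenvalue:
  λ = -3: with am = 4 and gm = 2, the partition is not yet determined (e.g. several partitions of 4 into 2 parts exist). Let N = A − (-3)·I. Computing rank(N^1) = 2, rank(N^2) = 1, rank(N^3) = 0; the number of blocks of size ≥ j is rank(N^{j−1}) − rank(N^j), giving [2, 1, 1]. So we have 1 block(s) of size 3, 1 block(s) of size 1 → block sizes [3, 1]

Assembling the blocks gives a Jordan form
J =
  [-3,  1,  0,  0]
  [ 0, -3,  1,  0]
  [ 0,  0, -3,  0]
  [ 0,  0,  0, -3]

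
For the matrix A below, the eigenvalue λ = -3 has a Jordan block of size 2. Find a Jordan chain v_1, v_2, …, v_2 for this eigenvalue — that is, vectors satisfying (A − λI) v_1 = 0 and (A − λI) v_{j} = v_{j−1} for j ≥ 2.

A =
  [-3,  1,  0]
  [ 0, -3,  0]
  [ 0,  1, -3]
A Jordan chain for λ = -3 of length 2:
v_1 = (1, 0, 1)ᵀ
v_2 = (0, 1, 0)ᵀ

Let N = A − (-3)·I. We want v_2 with N^2 v_2 = 0 but N^1 v_2 ≠ 0; then v_{j-1} := N · v_j for j = 2, …, 2.

Pick v_2 = (0, 1, 0)ᵀ.
Then v_1 = N · v_2 = (1, 0, 1)ᵀ.

Sanity check: (A − (-3)·I) v_1 = (0, 0, 0)ᵀ = 0. ✓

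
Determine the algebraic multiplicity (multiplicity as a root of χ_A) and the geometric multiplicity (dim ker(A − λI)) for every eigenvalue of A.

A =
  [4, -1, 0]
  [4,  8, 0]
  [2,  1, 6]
λ = 6: alg = 3, geom = 2

Step 1 — factor the characteristic polynomial to read off the algebraic multiplicities:
  χ_A(x) = (x - 6)^3

Step 2 — compute geometric multiplicities via the rank-nullity identity g(λ) = n − rank(A − λI):
  rank(A − (6)·I) = 1, so dim ker(A − (6)·I) = n − 1 = 2

Summary:
  λ = 6: algebraic multiplicity = 3, geometric multiplicity = 2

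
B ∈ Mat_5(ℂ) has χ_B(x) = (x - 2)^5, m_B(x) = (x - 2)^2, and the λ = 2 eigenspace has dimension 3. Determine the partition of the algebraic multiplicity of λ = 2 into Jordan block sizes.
Block sizes for λ = 2: [2, 2, 1]

Step 1 — from the characteristic polynomial, algebraic multiplicity of λ = 2 is 5. From dim ker(B − (2)·I) = 3, there are exactly 3 Jordan blocks for λ = 2.
Step 2 — from the minimal polynomial, the factor (x − 2)^2 tells us the largest block for λ = 2 has size 2.
Step 3 — with total size 5, 3 blocks, and largest block 2, the block sizes (in nonincreasing order) are [2, 2, 1].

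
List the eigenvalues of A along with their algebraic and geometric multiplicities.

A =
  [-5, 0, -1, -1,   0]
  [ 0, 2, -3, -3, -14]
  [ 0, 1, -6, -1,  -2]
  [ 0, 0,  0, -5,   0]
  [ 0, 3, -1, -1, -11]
λ = -5: alg = 5, geom = 3

Step 1 — factor the characteristic polynomial to read off the algebraic multiplicities:
  χ_A(x) = (x + 5)^5

Step 2 — compute geometric multiplicities via the rank-nullity identity g(λ) = n − rank(A − λI):
  rank(A − (-5)·I) = 2, so dim ker(A − (-5)·I) = n − 2 = 3

Summary:
  λ = -5: algebraic multiplicity = 5, geometric multiplicity = 3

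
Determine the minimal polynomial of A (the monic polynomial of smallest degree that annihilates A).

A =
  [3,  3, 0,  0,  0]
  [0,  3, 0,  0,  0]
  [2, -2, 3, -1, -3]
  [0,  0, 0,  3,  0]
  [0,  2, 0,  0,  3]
x^2 - 6*x + 9

The characteristic polynomial is χ_A(x) = (x - 3)^5, so the eigenvalues are known. The minimal polynomial is
  m_A(x) = Π_λ (x − λ)^{k_λ}
where k_λ is the size of the *largest* Jordan block for λ (equivalently, the smallest k with (A − λI)^k v = 0 for every generalised eigenvector v of λ).

  λ = 3: largest Jordan block has size 2, contributing (x − 3)^2

So m_A(x) = (x - 3)^2 = x^2 - 6*x + 9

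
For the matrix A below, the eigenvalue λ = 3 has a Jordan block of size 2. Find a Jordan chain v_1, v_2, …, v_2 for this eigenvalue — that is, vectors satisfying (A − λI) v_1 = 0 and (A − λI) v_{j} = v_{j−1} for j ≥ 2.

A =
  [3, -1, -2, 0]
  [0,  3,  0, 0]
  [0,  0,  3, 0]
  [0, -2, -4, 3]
A Jordan chain for λ = 3 of length 2:
v_1 = (-1, 0, 0, -2)ᵀ
v_2 = (0, 1, 0, 0)ᵀ

Let N = A − (3)·I. We want v_2 with N^2 v_2 = 0 but N^1 v_2 ≠ 0; then v_{j-1} := N · v_j for j = 2, …, 2.

Pick v_2 = (0, 1, 0, 0)ᵀ.
Then v_1 = N · v_2 = (-1, 0, 0, -2)ᵀ.

Sanity check: (A − (3)·I) v_1 = (0, 0, 0, 0)ᵀ = 0. ✓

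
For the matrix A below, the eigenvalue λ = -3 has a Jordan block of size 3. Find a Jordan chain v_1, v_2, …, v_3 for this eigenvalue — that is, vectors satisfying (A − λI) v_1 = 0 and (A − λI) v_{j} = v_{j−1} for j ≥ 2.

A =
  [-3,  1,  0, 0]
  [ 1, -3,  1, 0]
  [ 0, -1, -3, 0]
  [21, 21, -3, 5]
A Jordan chain for λ = -3 of length 3:
v_1 = (1, 0, -1, -3)ᵀ
v_2 = (-1, 1, 1, 0)ᵀ
v_3 = (1, -1, 0, 0)ᵀ

Let N = A − (-3)·I. We want v_3 with N^3 v_3 = 0 but N^2 v_3 ≠ 0; then v_{j-1} := N · v_j for j = 3, …, 2.

Pick v_3 = (1, -1, 0, 0)ᵀ.
Then v_2 = N · v_3 = (-1, 1, 1, 0)ᵀ.
Then v_1 = N · v_2 = (1, 0, -1, -3)ᵀ.

Sanity check: (A − (-3)·I) v_1 = (0, 0, 0, 0)ᵀ = 0. ✓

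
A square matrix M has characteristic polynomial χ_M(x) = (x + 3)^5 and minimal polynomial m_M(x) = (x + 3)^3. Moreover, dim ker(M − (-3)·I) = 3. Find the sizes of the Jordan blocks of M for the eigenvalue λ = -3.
Block sizes for λ = -3: [3, 1, 1]

Step 1 — from the characteristic polynomial, algebraic multiplicity of λ = -3 is 5. From dim ker(M − (-3)·I) = 3, there are exactly 3 Jordan blocks for λ = -3.
Step 2 — from the minimal polynomial, the factor (x + 3)^3 tells us the largest block for λ = -3 has size 3.
Step 3 — with total size 5, 3 blocks, and largest block 3, the block sizes (in nonincreasing order) are [3, 1, 1].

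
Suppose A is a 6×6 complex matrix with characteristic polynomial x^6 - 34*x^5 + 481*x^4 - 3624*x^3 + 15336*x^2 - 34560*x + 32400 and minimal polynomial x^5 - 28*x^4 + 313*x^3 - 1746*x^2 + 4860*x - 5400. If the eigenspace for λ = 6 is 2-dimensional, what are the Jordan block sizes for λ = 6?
Block sizes for λ = 6: [3, 1]

Step 1 — from the characteristic polynomial, algebraic multiplicity of λ = 6 is 4. From dim ker(A − (6)·I) = 2, there are exactly 2 Jordan blocks for λ = 6.
Step 2 — from the minimal polynomial, the factor (x − 6)^3 tells us the largest block for λ = 6 has size 3.
Step 3 — with total size 4, 2 blocks, and largest block 3, the block sizes (in nonincreasing order) are [3, 1].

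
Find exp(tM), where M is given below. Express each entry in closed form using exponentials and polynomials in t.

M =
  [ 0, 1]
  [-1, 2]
e^{tM} =
  [-t*exp(t) + exp(t), t*exp(t)]
  [-t*exp(t), t*exp(t) + exp(t)]

Strategy: write M = P · J · P⁻¹ where J is a Jordan canonical form, so e^{tM} = P · e^{tJ} · P⁻¹, and e^{tJ} can be computed block-by-block.

M has Jordan form
J =
  [1, 1]
  [0, 1]
(up to reordering of blocks).

Per-block formulas:
  For a 2×2 Jordan block J_2(1): exp(t · J_2(1)) = e^(1t)·(I + t·N), where N is the 2×2 nilpotent shift.

After assembling e^{tJ} and conjugating by P, we get:

e^{tM} =
  [-t*exp(t) + exp(t), t*exp(t)]
  [-t*exp(t), t*exp(t) + exp(t)]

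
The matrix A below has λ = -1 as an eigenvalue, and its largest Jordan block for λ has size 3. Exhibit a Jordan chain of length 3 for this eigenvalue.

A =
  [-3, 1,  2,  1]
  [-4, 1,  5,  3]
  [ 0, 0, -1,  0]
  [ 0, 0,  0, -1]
A Jordan chain for λ = -1 of length 3:
v_1 = (1, 2, 0, 0)ᵀ
v_2 = (2, 5, 0, 0)ᵀ
v_3 = (0, 0, 1, 0)ᵀ

Let N = A − (-1)·I. We want v_3 with N^3 v_3 = 0 but N^2 v_3 ≠ 0; then v_{j-1} := N · v_j for j = 3, …, 2.

Pick v_3 = (0, 0, 1, 0)ᵀ.
Then v_2 = N · v_3 = (2, 5, 0, 0)ᵀ.
Then v_1 = N · v_2 = (1, 2, 0, 0)ᵀ.

Sanity check: (A − (-1)·I) v_1 = (0, 0, 0, 0)ᵀ = 0. ✓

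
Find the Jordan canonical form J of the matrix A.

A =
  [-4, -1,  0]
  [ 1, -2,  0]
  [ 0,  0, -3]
J_2(-3) ⊕ J_1(-3)

The characteristic polynomial is
  det(x·I − A) = x^3 + 9*x^2 + 27*x + 27 = (x + 3)^3

Eigenvalues and multiplicities (the geometric multiplicity of λ is n − rank(A − λI), which equals the number of Jordan blocks for λ):
  λ = -3: algebraic multiplicity = 3, geometric multiplicity = 2

Determining the block sizes for each eigenvalue:
  λ = -3: 2 blocks summing to 3 forces exactly one block of size 2 and the rest size 1 → block sizes [2, 1]

Assembling the blocks gives a Jordan form
J =
  [-3,  1,  0]
  [ 0, -3,  0]
  [ 0,  0, -3]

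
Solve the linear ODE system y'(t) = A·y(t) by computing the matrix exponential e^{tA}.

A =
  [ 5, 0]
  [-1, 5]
e^{tA} =
  [exp(5*t), 0]
  [-t*exp(5*t), exp(5*t)]

Strategy: write A = P · J · P⁻¹ where J is a Jordan canonical form, so e^{tA} = P · e^{tJ} · P⁻¹, and e^{tJ} can be computed block-by-block.

A has Jordan form
J =
  [5, 1]
  [0, 5]
(up to reordering of blocks).

Per-block formulas:
  For a 2×2 Jordan block J_2(5): exp(t · J_2(5)) = e^(5t)·(I + t·N), where N is the 2×2 nilpotent shift.

After assembling e^{tJ} and conjugating by P, we get:

e^{tA} =
  [exp(5*t), 0]
  [-t*exp(5*t), exp(5*t)]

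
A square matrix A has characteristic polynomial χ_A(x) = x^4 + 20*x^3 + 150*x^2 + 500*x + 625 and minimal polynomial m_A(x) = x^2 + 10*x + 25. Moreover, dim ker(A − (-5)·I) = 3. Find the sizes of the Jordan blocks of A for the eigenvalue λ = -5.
Block sizes for λ = -5: [2, 1, 1]

Step 1 — from the characteristic polynomial, algebraic multiplicity of λ = -5 is 4. From dim ker(A − (-5)·I) = 3, there are exactly 3 Jordan blocks for λ = -5.
Step 2 — from the minimal polynomial, the factor (x + 5)^2 tells us the largest block for λ = -5 has size 2.
Step 3 — with total size 4, 3 blocks, and largest block 2, the block sizes (in nonincreasing order) are [2, 1, 1].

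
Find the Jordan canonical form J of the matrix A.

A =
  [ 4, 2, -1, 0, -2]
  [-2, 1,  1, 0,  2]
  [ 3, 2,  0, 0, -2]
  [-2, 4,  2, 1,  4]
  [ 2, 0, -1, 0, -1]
J_3(1) ⊕ J_1(1) ⊕ J_1(1)

The characteristic polynomial is
  det(x·I − A) = x^5 - 5*x^4 + 10*x^3 - 10*x^2 + 5*x - 1 = (x - 1)^5

Eigenvalues and multiplicities (the geometric multiplicity of λ is n − rank(A − λI), which equals the number of Jordan blocks for λ):
  λ = 1: algebraic multiplicity = 5, geometric multiplicity = 3

Determining the block sizes for each eigenvalue:
  λ = 1: with am = 5 and gm = 3, the partition is not yet determined (e.g. several partitions of 5 into 3 parts exist). Let N = A − (1)·I. Computing rank(N^1) = 2, rank(N^2) = 1, rank(N^3) = 0; the number of blocks of size ≥ j is rank(N^{j−1}) − rank(N^j), giving [3, 1, 1]. So we have 1 block(s) of size 3, 2 block(s) of size 1 → block sizes [3, 1, 1]

Assembling the blocks gives a Jordan form
J =
  [1, 1, 0, 0, 0]
  [0, 1, 1, 0, 0]
  [0, 0, 1, 0, 0]
  [0, 0, 0, 1, 0]
  [0, 0, 0, 0, 1]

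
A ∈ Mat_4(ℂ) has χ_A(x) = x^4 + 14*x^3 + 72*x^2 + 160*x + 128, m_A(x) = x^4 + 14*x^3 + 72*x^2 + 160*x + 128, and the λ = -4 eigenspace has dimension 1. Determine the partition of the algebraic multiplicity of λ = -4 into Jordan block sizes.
Block sizes for λ = -4: [3]

Step 1 — from the characteristic polynomial, algebraic multiplicity of λ = -4 is 3. From dim ker(A − (-4)·I) = 1, there are exactly 1 Jordan blocks for λ = -4.
Step 2 — from the minimal polynomial, the factor (x + 4)^3 tells us the largest block for λ = -4 has size 3.
Step 3 — with total size 3, 1 blocks, and largest block 3, the block sizes (in nonincreasing order) are [3].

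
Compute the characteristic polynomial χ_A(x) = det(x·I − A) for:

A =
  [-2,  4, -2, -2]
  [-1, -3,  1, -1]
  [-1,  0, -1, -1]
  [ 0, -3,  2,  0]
x^4 + 6*x^3 + 12*x^2 + 8*x

Expanding det(x·I − A) (e.g. by cofactor expansion or by noting that A is similar to its Jordan form J, which has the same characteristic polynomial as A) gives
  χ_A(x) = x^4 + 6*x^3 + 12*x^2 + 8*x
which factors as x*(x + 2)^3. The eigenvalues (with algebraic multiplicities) are λ = -2 with multiplicity 3, λ = 0 with multiplicity 1.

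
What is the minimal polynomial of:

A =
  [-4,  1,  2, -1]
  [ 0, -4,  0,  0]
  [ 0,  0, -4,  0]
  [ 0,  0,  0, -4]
x^2 + 8*x + 16

The characteristic polynomial is χ_A(x) = (x + 4)^4, so the eigenvalues are known. The minimal polynomial is
  m_A(x) = Π_λ (x − λ)^{k_λ}
where k_λ is the size of the *largest* Jordan block for λ (equivalently, the smallest k with (A − λI)^k v = 0 for every generalised eigenvector v of λ).

  λ = -4: largest Jordan block has size 2, contributing (x + 4)^2

So m_A(x) = (x + 4)^2 = x^2 + 8*x + 16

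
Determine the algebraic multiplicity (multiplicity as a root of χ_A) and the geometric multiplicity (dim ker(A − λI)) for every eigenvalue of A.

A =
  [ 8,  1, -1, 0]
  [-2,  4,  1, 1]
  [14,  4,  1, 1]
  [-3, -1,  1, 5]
λ = 4: alg = 2, geom = 1; λ = 5: alg = 2, geom = 1

Step 1 — factor the characteristic polynomial to read off the algebraic multiplicities:
  χ_A(x) = (x - 5)^2*(x - 4)^2

Step 2 — compute geometric multiplicities via the rank-nullity identity g(λ) = n − rank(A − λI):
  rank(A − (4)·I) = 3, so dim ker(A − (4)·I) = n − 3 = 1
  rank(A − (5)·I) = 3, so dim ker(A − (5)·I) = n − 3 = 1

Summary:
  λ = 4: algebraic multiplicity = 2, geometric multiplicity = 1
  λ = 5: algebraic multiplicity = 2, geometric multiplicity = 1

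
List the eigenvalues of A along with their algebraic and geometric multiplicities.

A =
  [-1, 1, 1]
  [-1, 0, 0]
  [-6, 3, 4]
λ = 1: alg = 3, geom = 1

Step 1 — factor the characteristic polynomial to read off the algebraic multiplicities:
  χ_A(x) = (x - 1)^3

Step 2 — compute geometric multiplicities via the rank-nullity identity g(λ) = n − rank(A − λI):
  rank(A − (1)·I) = 2, so dim ker(A − (1)·I) = n − 2 = 1

Summary:
  λ = 1: algebraic multiplicity = 3, geometric multiplicity = 1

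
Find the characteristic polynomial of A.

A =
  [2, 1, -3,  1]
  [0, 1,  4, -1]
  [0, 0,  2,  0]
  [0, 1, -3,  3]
x^4 - 8*x^3 + 24*x^2 - 32*x + 16

Expanding det(x·I − A) (e.g. by cofactor expansion or by noting that A is similar to its Jordan form J, which has the same characteristic polynomial as A) gives
  χ_A(x) = x^4 - 8*x^3 + 24*x^2 - 32*x + 16
which factors as (x - 2)^4. The eigenvalues (with algebraic multiplicities) are λ = 2 with multiplicity 4.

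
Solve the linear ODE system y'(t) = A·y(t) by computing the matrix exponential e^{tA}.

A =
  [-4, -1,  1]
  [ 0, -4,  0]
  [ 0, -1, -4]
e^{tA} =
  [exp(-4*t), -t^2*exp(-4*t)/2 - t*exp(-4*t), t*exp(-4*t)]
  [0, exp(-4*t), 0]
  [0, -t*exp(-4*t), exp(-4*t)]

Strategy: write A = P · J · P⁻¹ where J is a Jordan canonical form, so e^{tA} = P · e^{tJ} · P⁻¹, and e^{tJ} can be computed block-by-block.

A has Jordan form
J =
  [-4,  1,  0]
  [ 0, -4,  1]
  [ 0,  0, -4]
(up to reordering of blocks).

Per-block formulas:
  For a 3×3 Jordan block J_3(-4): exp(t · J_3(-4)) = e^(-4t)·(I + t·N + (t^2/2)·N^2), where N is the 3×3 nilpotent shift.

After assembling e^{tJ} and conjugating by P, we get:

e^{tA} =
  [exp(-4*t), -t^2*exp(-4*t)/2 - t*exp(-4*t), t*exp(-4*t)]
  [0, exp(-4*t), 0]
  [0, -t*exp(-4*t), exp(-4*t)]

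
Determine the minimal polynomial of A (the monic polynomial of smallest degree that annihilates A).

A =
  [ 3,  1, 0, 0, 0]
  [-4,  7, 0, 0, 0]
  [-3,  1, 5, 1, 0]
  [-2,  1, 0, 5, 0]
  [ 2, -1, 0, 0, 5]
x^2 - 10*x + 25

The characteristic polynomial is χ_A(x) = (x - 5)^5, so the eigenvalues are known. The minimal polynomial is
  m_A(x) = Π_λ (x − λ)^{k_λ}
where k_λ is the size of the *largest* Jordan block for λ (equivalently, the smallest k with (A − λI)^k v = 0 for every generalised eigenvector v of λ).

  λ = 5: largest Jordan block has size 2, contributing (x − 5)^2

So m_A(x) = (x - 5)^2 = x^2 - 10*x + 25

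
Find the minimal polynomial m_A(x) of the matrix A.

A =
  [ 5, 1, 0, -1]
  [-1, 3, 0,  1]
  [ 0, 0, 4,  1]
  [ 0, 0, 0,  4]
x^2 - 8*x + 16

The characteristic polynomial is χ_A(x) = (x - 4)^4, so the eigenvalues are known. The minimal polynomial is
  m_A(x) = Π_λ (x − λ)^{k_λ}
where k_λ is the size of the *largest* Jordan block for λ (equivalently, the smallest k with (A − λI)^k v = 0 for every generalised eigenvector v of λ).

  λ = 4: largest Jordan block has size 2, contributing (x − 4)^2

So m_A(x) = (x - 4)^2 = x^2 - 8*x + 16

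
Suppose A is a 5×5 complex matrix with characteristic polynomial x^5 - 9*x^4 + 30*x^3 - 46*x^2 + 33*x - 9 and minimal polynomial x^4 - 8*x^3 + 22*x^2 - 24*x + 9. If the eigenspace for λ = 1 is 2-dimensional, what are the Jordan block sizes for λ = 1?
Block sizes for λ = 1: [2, 1]

Step 1 — from the characteristic polynomial, algebraic multiplicity of λ = 1 is 3. From dim ker(A − (1)·I) = 2, there are exactly 2 Jordan blocks for λ = 1.
Step 2 — from the minimal polynomial, the factor (x − 1)^2 tells us the largest block for λ = 1 has size 2.
Step 3 — with total size 3, 2 blocks, and largest block 2, the block sizes (in nonincreasing order) are [2, 1].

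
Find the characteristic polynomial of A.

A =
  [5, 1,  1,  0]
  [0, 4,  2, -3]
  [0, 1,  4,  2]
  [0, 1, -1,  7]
x^4 - 20*x^3 + 150*x^2 - 500*x + 625

Expanding det(x·I − A) (e.g. by cofactor expansion or by noting that A is similar to its Jordan form J, which has the same characteristic polynomial as A) gives
  χ_A(x) = x^4 - 20*x^3 + 150*x^2 - 500*x + 625
which factors as (x - 5)^4. The eigenvalues (with algebraic multiplicities) are λ = 5 with multiplicity 4.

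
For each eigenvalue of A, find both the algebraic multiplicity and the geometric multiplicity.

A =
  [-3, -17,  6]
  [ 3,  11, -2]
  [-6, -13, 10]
λ = 6: alg = 3, geom = 1

Step 1 — factor the characteristic polynomial to read off the algebraic multiplicities:
  χ_A(x) = (x - 6)^3

Step 2 — compute geometric multiplicities via the rank-nullity identity g(λ) = n − rank(A − λI):
  rank(A − (6)·I) = 2, so dim ker(A − (6)·I) = n − 2 = 1

Summary:
  λ = 6: algebraic multiplicity = 3, geometric multiplicity = 1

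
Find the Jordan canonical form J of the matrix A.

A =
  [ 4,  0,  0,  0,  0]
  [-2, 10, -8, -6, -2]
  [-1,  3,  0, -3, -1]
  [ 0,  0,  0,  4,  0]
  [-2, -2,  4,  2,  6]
J_1(4) ⊕ J_1(4) ⊕ J_1(4) ⊕ J_2(6)

The characteristic polynomial is
  det(x·I − A) = x^5 - 24*x^4 + 228*x^3 - 1072*x^2 + 2496*x - 2304 = (x - 6)^2*(x - 4)^3

Eigenvalues and multiplicities (the geometric multiplicity of λ is n − rank(A − λI), which equals the number of Jordan blocks for λ):
  λ = 4: algebraic multiplicity = 3, geometric multiplicity = 3
  λ = 6: algebraic multiplicity = 2, geometric multiplicity = 1

Determining the block sizes for each eigenvalue:
  λ = 4: gm = am = 3, so every block has size 1 → block sizes [1, 1, 1]
  λ = 6: one block (gm = 1), so the single block has size am = 2 → block sizes [2]

Assembling the blocks gives a Jordan form
J =
  [4, 0, 0, 0, 0]
  [0, 4, 0, 0, 0]
  [0, 0, 4, 0, 0]
  [0, 0, 0, 6, 1]
  [0, 0, 0, 0, 6]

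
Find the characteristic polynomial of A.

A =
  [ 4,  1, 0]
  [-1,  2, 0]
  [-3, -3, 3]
x^3 - 9*x^2 + 27*x - 27

Expanding det(x·I − A) (e.g. by cofactor expansion or by noting that A is similar to its Jordan form J, which has the same characteristic polynomial as A) gives
  χ_A(x) = x^3 - 9*x^2 + 27*x - 27
which factors as (x - 3)^3. The eigenvalues (with algebraic multiplicities) are λ = 3 with multiplicity 3.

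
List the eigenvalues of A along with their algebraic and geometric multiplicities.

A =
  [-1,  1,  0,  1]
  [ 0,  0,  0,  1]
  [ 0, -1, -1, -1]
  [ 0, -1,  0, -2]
λ = -1: alg = 4, geom = 3

Step 1 — factor the characteristic polynomial to read off the algebraic multiplicities:
  χ_A(x) = (x + 1)^4

Step 2 — compute geometric multiplicities via the rank-nullity identity g(λ) = n − rank(A − λI):
  rank(A − (-1)·I) = 1, so dim ker(A − (-1)·I) = n − 1 = 3

Summary:
  λ = -1: algebraic multiplicity = 4, geometric multiplicity = 3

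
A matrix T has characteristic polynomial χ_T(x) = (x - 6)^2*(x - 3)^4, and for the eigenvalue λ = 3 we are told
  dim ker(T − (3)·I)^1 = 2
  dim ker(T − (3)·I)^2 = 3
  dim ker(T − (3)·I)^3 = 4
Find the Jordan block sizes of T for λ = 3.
Block sizes for λ = 3: [3, 1]

From the dimensions of kernels of powers, the number of Jordan blocks of size at least j is d_j − d_{j−1} where d_j = dim ker(N^j) (with d_0 = 0). Computing the differences gives [2, 1, 1].
The number of blocks of size exactly k is (#blocks of size ≥ k) − (#blocks of size ≥ k + 1), so the partition is: 1 block(s) of size 1, 1 block(s) of size 3.
In nonincreasing order the block sizes are [3, 1].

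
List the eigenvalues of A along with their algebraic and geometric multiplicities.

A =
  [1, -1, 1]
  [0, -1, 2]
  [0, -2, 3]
λ = 1: alg = 3, geom = 2

Step 1 — factor the characteristic polynomial to read off the algebraic multiplicities:
  χ_A(x) = (x - 1)^3

Step 2 — compute geometric multiplicities via the rank-nullity identity g(λ) = n − rank(A − λI):
  rank(A − (1)·I) = 1, so dim ker(A − (1)·I) = n − 1 = 2

Summary:
  λ = 1: algebraic multiplicity = 3, geometric multiplicity = 2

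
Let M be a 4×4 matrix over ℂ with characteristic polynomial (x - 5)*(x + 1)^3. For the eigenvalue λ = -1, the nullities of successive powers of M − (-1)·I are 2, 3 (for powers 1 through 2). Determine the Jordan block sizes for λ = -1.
Block sizes for λ = -1: [2, 1]

From the dimensions of kernels of powers, the number of Jordan blocks of size at least j is d_j − d_{j−1} where d_j = dim ker(N^j) (with d_0 = 0). Computing the differences gives [2, 1].
The number of blocks of size exactly k is (#blocks of size ≥ k) − (#blocks of size ≥ k + 1), so the partition is: 1 block(s) of size 1, 1 block(s) of size 2.
In nonincreasing order the block sizes are [2, 1].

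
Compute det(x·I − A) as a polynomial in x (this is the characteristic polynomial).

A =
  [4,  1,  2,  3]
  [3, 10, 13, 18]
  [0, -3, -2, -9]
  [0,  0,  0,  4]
x^4 - 16*x^3 + 96*x^2 - 256*x + 256

Expanding det(x·I − A) (e.g. by cofactor expansion or by noting that A is similar to its Jordan form J, which has the same characteristic polynomial as A) gives
  χ_A(x) = x^4 - 16*x^3 + 96*x^2 - 256*x + 256
which factors as (x - 4)^4. The eigenvalues (with algebraic multiplicities) are λ = 4 with multiplicity 4.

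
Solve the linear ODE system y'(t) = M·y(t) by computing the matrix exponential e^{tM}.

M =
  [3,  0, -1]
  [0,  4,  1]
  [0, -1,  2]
e^{tM} =
  [exp(3*t), t^2*exp(3*t)/2, t^2*exp(3*t)/2 - t*exp(3*t)]
  [0, t*exp(3*t) + exp(3*t), t*exp(3*t)]
  [0, -t*exp(3*t), -t*exp(3*t) + exp(3*t)]

Strategy: write M = P · J · P⁻¹ where J is a Jordan canonical form, so e^{tM} = P · e^{tJ} · P⁻¹, and e^{tJ} can be computed block-by-block.

M has Jordan form
J =
  [3, 1, 0]
  [0, 3, 1]
  [0, 0, 3]
(up to reordering of blocks).

Per-block formulas:
  For a 3×3 Jordan block J_3(3): exp(t · J_3(3)) = e^(3t)·(I + t·N + (t^2/2)·N^2), where N is the 3×3 nilpotent shift.

After assembling e^{tJ} and conjugating by P, we get:

e^{tM} =
  [exp(3*t), t^2*exp(3*t)/2, t^2*exp(3*t)/2 - t*exp(3*t)]
  [0, t*exp(3*t) + exp(3*t), t*exp(3*t)]
  [0, -t*exp(3*t), -t*exp(3*t) + exp(3*t)]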